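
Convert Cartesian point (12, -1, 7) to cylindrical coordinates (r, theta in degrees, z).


r = sqrt(12^2 + (-1)^2) = 12.0416
theta = atan2(-1, 12) = 355.2364 deg
z = 7

r = 12.0416, theta = 355.2364 deg, z = 7


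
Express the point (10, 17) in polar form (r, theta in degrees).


r = sqrt(10^2 + 17^2) = 19.7231
theta = atan2(17, 10) = 59.5345 degrees

r = 19.7231, theta = 59.5345 degrees


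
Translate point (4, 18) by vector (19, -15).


Translation: (x+dx, y+dy) = (4+19, 18+-15) = (23, 3)

(23, 3)


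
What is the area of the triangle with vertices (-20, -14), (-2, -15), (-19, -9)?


Area = |x1(y2-y3) + x2(y3-y1) + x3(y1-y2)| / 2
= |-20*(-15--9) + -2*(-9--14) + -19*(-14--15)| / 2
= 45.5

45.5


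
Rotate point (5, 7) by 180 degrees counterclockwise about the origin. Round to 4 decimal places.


x' = 5*cos(180) - 7*sin(180) = -5
y' = 5*sin(180) + 7*cos(180) = -7

(-5, -7)


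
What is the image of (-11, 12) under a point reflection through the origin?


Reflection through origin: (x, y) -> (-x, -y)
(-11, 12) -> (11, -12)

(11, -12)


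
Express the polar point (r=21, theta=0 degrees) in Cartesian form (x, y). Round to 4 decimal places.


x = 21 * cos(0) = 21
y = 21 * sin(0) = 0

(21, 0)


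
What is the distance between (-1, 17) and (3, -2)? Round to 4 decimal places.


d = sqrt((3--1)^2 + (-2-17)^2) = 19.4165

19.4165


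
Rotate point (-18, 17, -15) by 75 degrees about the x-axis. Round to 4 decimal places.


x' = -18
y' = 17*cos(75) - -15*sin(75) = 18.8888
z' = 17*sin(75) + -15*cos(75) = 12.5385

(-18, 18.8888, 12.5385)


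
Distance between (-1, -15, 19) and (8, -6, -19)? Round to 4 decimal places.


d = sqrt((8--1)^2 + (-6--15)^2 + (-19-19)^2) = 40.0749

40.0749


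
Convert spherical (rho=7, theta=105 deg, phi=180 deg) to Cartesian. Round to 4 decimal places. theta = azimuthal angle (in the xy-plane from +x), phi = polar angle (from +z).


x = 7 * sin(180) * cos(105) = 0
y = 7 * sin(180) * sin(105) = 0
z = 7 * cos(180) = -7

(0, 0, -7)


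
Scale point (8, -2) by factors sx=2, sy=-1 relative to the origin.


Scaling: (x*sx, y*sy) = (8*2, -2*-1) = (16, 2)

(16, 2)


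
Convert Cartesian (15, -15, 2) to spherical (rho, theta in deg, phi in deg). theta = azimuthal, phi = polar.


rho = sqrt(15^2 + (-15)^2 + 2^2) = 21.3073
theta = atan2(-15, 15) = 315 deg
phi = acos(2/21.3073) = 84.614 deg

rho = 21.3073, theta = 315 deg, phi = 84.614 deg


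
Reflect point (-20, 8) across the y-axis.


Reflection across y-axis: (x, y) -> (-x, y)
(-20, 8) -> (20, 8)

(20, 8)


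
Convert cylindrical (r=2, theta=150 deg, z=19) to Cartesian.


x = 2 * cos(150) = -1.7321
y = 2 * sin(150) = 1
z = 19

(-1.7321, 1, 19)


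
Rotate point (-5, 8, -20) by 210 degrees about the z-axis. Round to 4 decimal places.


x' = -5*cos(210) - 8*sin(210) = 8.3301
y' = -5*sin(210) + 8*cos(210) = -4.4282
z' = -20

(8.3301, -4.4282, -20)


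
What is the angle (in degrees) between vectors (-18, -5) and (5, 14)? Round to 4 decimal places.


dot = -18*5 + -5*14 = -160
|u| = 18.6815, |v| = 14.8661
cos(angle) = -0.5761
angle = 125.1779 degrees

125.1779 degrees


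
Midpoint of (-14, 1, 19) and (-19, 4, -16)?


Midpoint = ((-14+-19)/2, (1+4)/2, (19+-16)/2) = (-16.5, 2.5, 1.5)

(-16.5, 2.5, 1.5)


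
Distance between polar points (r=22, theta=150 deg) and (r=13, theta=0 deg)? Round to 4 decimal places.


d = sqrt(r1^2 + r2^2 - 2*r1*r2*cos(t2-t1))
d = sqrt(22^2 + 13^2 - 2*22*13*cos(0-150)) = 33.8876

33.8876


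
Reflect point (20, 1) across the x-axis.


Reflection across x-axis: (x, y) -> (x, -y)
(20, 1) -> (20, -1)

(20, -1)


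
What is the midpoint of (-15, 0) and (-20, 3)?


Midpoint = ((-15+-20)/2, (0+3)/2) = (-17.5, 1.5)

(-17.5, 1.5)


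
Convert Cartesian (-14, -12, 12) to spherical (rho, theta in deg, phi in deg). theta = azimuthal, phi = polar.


rho = sqrt((-14)^2 + (-12)^2 + 12^2) = 22
theta = atan2(-12, -14) = 220.6013 deg
phi = acos(12/22) = 56.9443 deg

rho = 22, theta = 220.6013 deg, phi = 56.9443 deg


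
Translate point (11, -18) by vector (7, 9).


Translation: (x+dx, y+dy) = (11+7, -18+9) = (18, -9)

(18, -9)


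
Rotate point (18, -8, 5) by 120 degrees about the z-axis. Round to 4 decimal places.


x' = 18*cos(120) - -8*sin(120) = -2.0718
y' = 18*sin(120) + -8*cos(120) = 19.5885
z' = 5

(-2.0718, 19.5885, 5)


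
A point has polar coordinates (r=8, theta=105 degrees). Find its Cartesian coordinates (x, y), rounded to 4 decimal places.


x = 8 * cos(105) = -2.0706
y = 8 * sin(105) = 7.7274

(-2.0706, 7.7274)


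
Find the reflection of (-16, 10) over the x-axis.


Reflection across x-axis: (x, y) -> (x, -y)
(-16, 10) -> (-16, -10)

(-16, -10)


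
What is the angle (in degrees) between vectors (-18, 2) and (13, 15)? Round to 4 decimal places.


dot = -18*13 + 2*15 = -204
|u| = 18.1108, |v| = 19.8494
cos(angle) = -0.5675
angle = 124.5742 degrees

124.5742 degrees


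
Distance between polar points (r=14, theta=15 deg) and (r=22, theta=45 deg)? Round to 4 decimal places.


d = sqrt(r1^2 + r2^2 - 2*r1*r2*cos(t2-t1))
d = sqrt(14^2 + 22^2 - 2*14*22*cos(45-15)) = 12.1049

12.1049


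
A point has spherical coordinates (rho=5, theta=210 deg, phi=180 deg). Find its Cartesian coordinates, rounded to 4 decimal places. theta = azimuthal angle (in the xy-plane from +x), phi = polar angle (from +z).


x = 5 * sin(180) * cos(210) = 0
y = 5 * sin(180) * sin(210) = 0
z = 5 * cos(180) = -5

(0, 0, -5)


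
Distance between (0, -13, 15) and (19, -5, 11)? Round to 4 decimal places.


d = sqrt((19-0)^2 + (-5--13)^2 + (11-15)^2) = 21

21


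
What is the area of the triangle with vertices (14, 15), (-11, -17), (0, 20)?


Area = |x1(y2-y3) + x2(y3-y1) + x3(y1-y2)| / 2
= |14*(-17-20) + -11*(20-15) + 0*(15--17)| / 2
= 286.5

286.5


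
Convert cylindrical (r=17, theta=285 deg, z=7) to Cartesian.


x = 17 * cos(285) = 4.3999
y = 17 * sin(285) = -16.4207
z = 7

(4.3999, -16.4207, 7)


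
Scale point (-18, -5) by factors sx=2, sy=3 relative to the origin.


Scaling: (x*sx, y*sy) = (-18*2, -5*3) = (-36, -15)

(-36, -15)


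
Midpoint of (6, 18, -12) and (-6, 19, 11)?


Midpoint = ((6+-6)/2, (18+19)/2, (-12+11)/2) = (0, 18.5, -0.5)

(0, 18.5, -0.5)


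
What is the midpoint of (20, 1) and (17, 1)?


Midpoint = ((20+17)/2, (1+1)/2) = (18.5, 1)

(18.5, 1)


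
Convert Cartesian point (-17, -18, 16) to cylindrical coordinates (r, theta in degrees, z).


r = sqrt((-17)^2 + (-18)^2) = 24.7588
theta = atan2(-18, -17) = 226.6366 deg
z = 16

r = 24.7588, theta = 226.6366 deg, z = 16


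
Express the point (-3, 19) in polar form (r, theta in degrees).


r = sqrt((-3)^2 + 19^2) = 19.2354
theta = atan2(19, -3) = 98.9726 degrees

r = 19.2354, theta = 98.9726 degrees


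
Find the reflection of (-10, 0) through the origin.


Reflection through origin: (x, y) -> (-x, -y)
(-10, 0) -> (10, 0)

(10, 0)


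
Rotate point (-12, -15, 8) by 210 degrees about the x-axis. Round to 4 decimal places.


x' = -12
y' = -15*cos(210) - 8*sin(210) = 16.9904
z' = -15*sin(210) + 8*cos(210) = 0.5718

(-12, 16.9904, 0.5718)


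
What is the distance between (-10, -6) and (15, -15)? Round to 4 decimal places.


d = sqrt((15--10)^2 + (-15--6)^2) = 26.5707

26.5707


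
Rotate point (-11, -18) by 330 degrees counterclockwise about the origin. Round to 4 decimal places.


x' = -11*cos(330) - -18*sin(330) = -18.5263
y' = -11*sin(330) + -18*cos(330) = -10.0885

(-18.5263, -10.0885)


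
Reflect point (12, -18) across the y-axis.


Reflection across y-axis: (x, y) -> (-x, y)
(12, -18) -> (-12, -18)

(-12, -18)


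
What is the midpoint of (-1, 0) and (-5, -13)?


Midpoint = ((-1+-5)/2, (0+-13)/2) = (-3, -6.5)

(-3, -6.5)


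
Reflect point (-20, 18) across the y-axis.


Reflection across y-axis: (x, y) -> (-x, y)
(-20, 18) -> (20, 18)

(20, 18)


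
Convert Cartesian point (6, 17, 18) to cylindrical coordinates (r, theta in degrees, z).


r = sqrt(6^2 + 17^2) = 18.0278
theta = atan2(17, 6) = 70.56 deg
z = 18

r = 18.0278, theta = 70.56 deg, z = 18


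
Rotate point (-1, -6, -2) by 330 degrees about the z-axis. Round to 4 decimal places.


x' = -1*cos(330) - -6*sin(330) = -3.866
y' = -1*sin(330) + -6*cos(330) = -4.6962
z' = -2

(-3.866, -4.6962, -2)


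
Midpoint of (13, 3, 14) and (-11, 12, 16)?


Midpoint = ((13+-11)/2, (3+12)/2, (14+16)/2) = (1, 7.5, 15)

(1, 7.5, 15)


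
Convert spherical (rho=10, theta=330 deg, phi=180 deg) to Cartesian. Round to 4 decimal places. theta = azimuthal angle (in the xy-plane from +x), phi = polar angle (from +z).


x = 10 * sin(180) * cos(330) = 0
y = 10 * sin(180) * sin(330) = 0
z = 10 * cos(180) = -10

(0, 0, -10)


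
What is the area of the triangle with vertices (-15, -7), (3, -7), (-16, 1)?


Area = |x1(y2-y3) + x2(y3-y1) + x3(y1-y2)| / 2
= |-15*(-7-1) + 3*(1--7) + -16*(-7--7)| / 2
= 72

72


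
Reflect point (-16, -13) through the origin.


Reflection through origin: (x, y) -> (-x, -y)
(-16, -13) -> (16, 13)

(16, 13)


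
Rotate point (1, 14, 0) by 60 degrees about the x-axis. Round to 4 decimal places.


x' = 1
y' = 14*cos(60) - 0*sin(60) = 7
z' = 14*sin(60) + 0*cos(60) = 12.1244

(1, 7, 12.1244)


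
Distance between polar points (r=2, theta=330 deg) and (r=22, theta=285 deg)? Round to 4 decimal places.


d = sqrt(r1^2 + r2^2 - 2*r1*r2*cos(t2-t1))
d = sqrt(2^2 + 22^2 - 2*2*22*cos(285-330)) = 20.6343

20.6343


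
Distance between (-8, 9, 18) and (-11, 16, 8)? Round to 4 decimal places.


d = sqrt((-11--8)^2 + (16-9)^2 + (8-18)^2) = 12.5698

12.5698


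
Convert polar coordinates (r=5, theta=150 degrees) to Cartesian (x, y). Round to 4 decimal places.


x = 5 * cos(150) = -4.3301
y = 5 * sin(150) = 2.5

(-4.3301, 2.5)


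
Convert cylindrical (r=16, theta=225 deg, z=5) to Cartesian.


x = 16 * cos(225) = -11.3137
y = 16 * sin(225) = -11.3137
z = 5

(-11.3137, -11.3137, 5)


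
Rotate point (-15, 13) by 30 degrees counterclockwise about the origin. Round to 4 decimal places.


x' = -15*cos(30) - 13*sin(30) = -19.4904
y' = -15*sin(30) + 13*cos(30) = 3.7583

(-19.4904, 3.7583)


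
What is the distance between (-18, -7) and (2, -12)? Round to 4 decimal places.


d = sqrt((2--18)^2 + (-12--7)^2) = 20.6155

20.6155


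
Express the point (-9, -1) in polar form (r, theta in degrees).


r = sqrt((-9)^2 + (-1)^2) = 9.0554
theta = atan2(-1, -9) = 186.3402 degrees

r = 9.0554, theta = 186.3402 degrees


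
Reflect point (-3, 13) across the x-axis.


Reflection across x-axis: (x, y) -> (x, -y)
(-3, 13) -> (-3, -13)

(-3, -13)


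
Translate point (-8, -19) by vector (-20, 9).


Translation: (x+dx, y+dy) = (-8+-20, -19+9) = (-28, -10)

(-28, -10)


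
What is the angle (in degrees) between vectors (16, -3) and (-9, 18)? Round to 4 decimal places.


dot = 16*-9 + -3*18 = -198
|u| = 16.2788, |v| = 20.1246
cos(angle) = -0.6044
angle = 127.1847 degrees

127.1847 degrees


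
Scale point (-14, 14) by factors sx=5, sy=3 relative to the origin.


Scaling: (x*sx, y*sy) = (-14*5, 14*3) = (-70, 42)

(-70, 42)


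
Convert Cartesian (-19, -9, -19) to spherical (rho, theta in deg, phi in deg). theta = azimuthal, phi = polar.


rho = sqrt((-19)^2 + (-9)^2 + (-19)^2) = 28.3373
theta = atan2(-9, -19) = 205.3462 deg
phi = acos(-19/28.3373) = 132.1053 deg

rho = 28.3373, theta = 205.3462 deg, phi = 132.1053 deg


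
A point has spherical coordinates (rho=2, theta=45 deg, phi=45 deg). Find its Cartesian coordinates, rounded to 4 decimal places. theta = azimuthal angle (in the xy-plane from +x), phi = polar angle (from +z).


x = 2 * sin(45) * cos(45) = 1
y = 2 * sin(45) * sin(45) = 1
z = 2 * cos(45) = 1.4142

(1, 1, 1.4142)


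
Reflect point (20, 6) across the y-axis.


Reflection across y-axis: (x, y) -> (-x, y)
(20, 6) -> (-20, 6)

(-20, 6)


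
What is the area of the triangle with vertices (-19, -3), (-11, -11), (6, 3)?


Area = |x1(y2-y3) + x2(y3-y1) + x3(y1-y2)| / 2
= |-19*(-11-3) + -11*(3--3) + 6*(-3--11)| / 2
= 124

124


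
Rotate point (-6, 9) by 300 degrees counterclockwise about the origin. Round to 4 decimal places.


x' = -6*cos(300) - 9*sin(300) = 4.7942
y' = -6*sin(300) + 9*cos(300) = 9.6962

(4.7942, 9.6962)


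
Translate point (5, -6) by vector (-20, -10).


Translation: (x+dx, y+dy) = (5+-20, -6+-10) = (-15, -16)

(-15, -16)


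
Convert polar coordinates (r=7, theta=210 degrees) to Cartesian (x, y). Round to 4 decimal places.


x = 7 * cos(210) = -6.0622
y = 7 * sin(210) = -3.5

(-6.0622, -3.5)


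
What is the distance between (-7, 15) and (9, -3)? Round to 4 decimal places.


d = sqrt((9--7)^2 + (-3-15)^2) = 24.0832

24.0832


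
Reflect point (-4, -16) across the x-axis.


Reflection across x-axis: (x, y) -> (x, -y)
(-4, -16) -> (-4, 16)

(-4, 16)


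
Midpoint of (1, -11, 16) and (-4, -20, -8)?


Midpoint = ((1+-4)/2, (-11+-20)/2, (16+-8)/2) = (-1.5, -15.5, 4)

(-1.5, -15.5, 4)


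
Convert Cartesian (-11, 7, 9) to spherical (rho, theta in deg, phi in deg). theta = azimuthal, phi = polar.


rho = sqrt((-11)^2 + 7^2 + 9^2) = 15.843
theta = atan2(7, -11) = 147.5288 deg
phi = acos(9/15.843) = 55.3839 deg

rho = 15.843, theta = 147.5288 deg, phi = 55.3839 deg


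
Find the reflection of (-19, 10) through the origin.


Reflection through origin: (x, y) -> (-x, -y)
(-19, 10) -> (19, -10)

(19, -10)


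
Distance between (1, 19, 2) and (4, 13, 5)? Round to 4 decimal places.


d = sqrt((4-1)^2 + (13-19)^2 + (5-2)^2) = 7.3485

7.3485


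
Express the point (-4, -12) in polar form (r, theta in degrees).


r = sqrt((-4)^2 + (-12)^2) = 12.6491
theta = atan2(-12, -4) = 251.5651 degrees

r = 12.6491, theta = 251.5651 degrees


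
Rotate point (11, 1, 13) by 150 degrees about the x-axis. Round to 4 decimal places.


x' = 11
y' = 1*cos(150) - 13*sin(150) = -7.366
z' = 1*sin(150) + 13*cos(150) = -10.7583

(11, -7.366, -10.7583)


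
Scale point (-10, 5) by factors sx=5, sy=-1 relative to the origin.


Scaling: (x*sx, y*sy) = (-10*5, 5*-1) = (-50, -5)

(-50, -5)


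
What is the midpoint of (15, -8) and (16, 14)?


Midpoint = ((15+16)/2, (-8+14)/2) = (15.5, 3)

(15.5, 3)


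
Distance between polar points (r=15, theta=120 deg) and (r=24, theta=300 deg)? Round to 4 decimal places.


d = sqrt(r1^2 + r2^2 - 2*r1*r2*cos(t2-t1))
d = sqrt(15^2 + 24^2 - 2*15*24*cos(300-120)) = 39

39


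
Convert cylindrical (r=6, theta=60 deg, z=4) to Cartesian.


x = 6 * cos(60) = 3
y = 6 * sin(60) = 5.1962
z = 4

(3, 5.1962, 4)


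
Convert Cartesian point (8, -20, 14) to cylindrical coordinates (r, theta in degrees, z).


r = sqrt(8^2 + (-20)^2) = 21.5407
theta = atan2(-20, 8) = 291.8014 deg
z = 14

r = 21.5407, theta = 291.8014 deg, z = 14


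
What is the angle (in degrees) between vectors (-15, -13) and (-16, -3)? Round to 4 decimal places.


dot = -15*-16 + -13*-3 = 279
|u| = 19.8494, |v| = 16.2788
cos(angle) = 0.8634
angle = 30.2947 degrees

30.2947 degrees


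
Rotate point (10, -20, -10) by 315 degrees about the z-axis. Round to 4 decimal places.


x' = 10*cos(315) - -20*sin(315) = -7.0711
y' = 10*sin(315) + -20*cos(315) = -21.2132
z' = -10

(-7.0711, -21.2132, -10)


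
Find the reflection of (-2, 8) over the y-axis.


Reflection across y-axis: (x, y) -> (-x, y)
(-2, 8) -> (2, 8)

(2, 8)


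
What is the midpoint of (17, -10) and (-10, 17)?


Midpoint = ((17+-10)/2, (-10+17)/2) = (3.5, 3.5)

(3.5, 3.5)


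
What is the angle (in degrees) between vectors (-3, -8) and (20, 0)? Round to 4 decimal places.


dot = -3*20 + -8*0 = -60
|u| = 8.544, |v| = 20
cos(angle) = -0.3511
angle = 110.556 degrees

110.556 degrees


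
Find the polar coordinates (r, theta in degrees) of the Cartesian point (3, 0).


r = sqrt(3^2 + 0^2) = 3
theta = atan2(0, 3) = 0 degrees

r = 3, theta = 0 degrees


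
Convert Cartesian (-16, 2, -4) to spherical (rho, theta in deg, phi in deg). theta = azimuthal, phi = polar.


rho = sqrt((-16)^2 + 2^2 + (-4)^2) = 16.6132
theta = atan2(2, -16) = 172.875 deg
phi = acos(-4/16.6132) = 103.9321 deg

rho = 16.6132, theta = 172.875 deg, phi = 103.9321 deg


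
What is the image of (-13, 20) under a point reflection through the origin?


Reflection through origin: (x, y) -> (-x, -y)
(-13, 20) -> (13, -20)

(13, -20)


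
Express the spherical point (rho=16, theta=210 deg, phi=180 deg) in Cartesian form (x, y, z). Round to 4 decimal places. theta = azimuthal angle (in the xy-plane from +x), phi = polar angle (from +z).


x = 16 * sin(180) * cos(210) = 0
y = 16 * sin(180) * sin(210) = 0
z = 16 * cos(180) = -16

(0, 0, -16)


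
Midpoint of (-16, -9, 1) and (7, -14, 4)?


Midpoint = ((-16+7)/2, (-9+-14)/2, (1+4)/2) = (-4.5, -11.5, 2.5)

(-4.5, -11.5, 2.5)


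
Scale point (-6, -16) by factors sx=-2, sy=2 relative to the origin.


Scaling: (x*sx, y*sy) = (-6*-2, -16*2) = (12, -32)

(12, -32)


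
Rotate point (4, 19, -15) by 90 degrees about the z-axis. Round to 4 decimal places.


x' = 4*cos(90) - 19*sin(90) = -19
y' = 4*sin(90) + 19*cos(90) = 4
z' = -15

(-19, 4, -15)


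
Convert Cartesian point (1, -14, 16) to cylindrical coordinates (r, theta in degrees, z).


r = sqrt(1^2 + (-14)^2) = 14.0357
theta = atan2(-14, 1) = 274.0856 deg
z = 16

r = 14.0357, theta = 274.0856 deg, z = 16


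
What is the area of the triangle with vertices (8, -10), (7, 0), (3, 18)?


Area = |x1(y2-y3) + x2(y3-y1) + x3(y1-y2)| / 2
= |8*(0-18) + 7*(18--10) + 3*(-10-0)| / 2
= 11

11


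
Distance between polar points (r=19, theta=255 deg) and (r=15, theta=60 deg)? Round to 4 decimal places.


d = sqrt(r1^2 + r2^2 - 2*r1*r2*cos(t2-t1))
d = sqrt(19^2 + 15^2 - 2*19*15*cos(60-255)) = 33.7132

33.7132


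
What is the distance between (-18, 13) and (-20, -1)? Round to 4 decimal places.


d = sqrt((-20--18)^2 + (-1-13)^2) = 14.1421

14.1421


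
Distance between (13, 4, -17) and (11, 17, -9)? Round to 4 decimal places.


d = sqrt((11-13)^2 + (17-4)^2 + (-9--17)^2) = 15.3948

15.3948


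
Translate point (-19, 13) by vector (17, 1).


Translation: (x+dx, y+dy) = (-19+17, 13+1) = (-2, 14)

(-2, 14)


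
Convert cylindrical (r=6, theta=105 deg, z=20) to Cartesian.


x = 6 * cos(105) = -1.5529
y = 6 * sin(105) = 5.7956
z = 20

(-1.5529, 5.7956, 20)


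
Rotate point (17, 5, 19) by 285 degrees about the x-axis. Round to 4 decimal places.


x' = 17
y' = 5*cos(285) - 19*sin(285) = 19.6467
z' = 5*sin(285) + 19*cos(285) = 0.0879

(17, 19.6467, 0.0879)


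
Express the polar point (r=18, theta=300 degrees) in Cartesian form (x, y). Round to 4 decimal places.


x = 18 * cos(300) = 9
y = 18 * sin(300) = -15.5885

(9, -15.5885)


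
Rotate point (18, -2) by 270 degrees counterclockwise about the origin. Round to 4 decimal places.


x' = 18*cos(270) - -2*sin(270) = -2
y' = 18*sin(270) + -2*cos(270) = -18

(-2, -18)


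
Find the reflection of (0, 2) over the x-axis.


Reflection across x-axis: (x, y) -> (x, -y)
(0, 2) -> (0, -2)

(0, -2)


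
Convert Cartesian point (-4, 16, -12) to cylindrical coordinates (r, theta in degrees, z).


r = sqrt((-4)^2 + 16^2) = 16.4924
theta = atan2(16, -4) = 104.0362 deg
z = -12

r = 16.4924, theta = 104.0362 deg, z = -12


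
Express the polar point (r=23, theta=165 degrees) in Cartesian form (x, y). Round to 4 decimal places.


x = 23 * cos(165) = -22.2163
y = 23 * sin(165) = 5.9528

(-22.2163, 5.9528)


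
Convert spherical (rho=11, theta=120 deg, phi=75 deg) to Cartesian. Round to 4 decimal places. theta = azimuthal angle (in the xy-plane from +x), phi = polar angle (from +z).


x = 11 * sin(75) * cos(120) = -5.3126
y = 11 * sin(75) * sin(120) = 9.2017
z = 11 * cos(75) = 2.847

(-5.3126, 9.2017, 2.847)


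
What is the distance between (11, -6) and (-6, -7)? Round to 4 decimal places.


d = sqrt((-6-11)^2 + (-7--6)^2) = 17.0294

17.0294


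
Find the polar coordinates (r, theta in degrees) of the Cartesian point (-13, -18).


r = sqrt((-13)^2 + (-18)^2) = 22.2036
theta = atan2(-18, -13) = 234.1623 degrees

r = 22.2036, theta = 234.1623 degrees


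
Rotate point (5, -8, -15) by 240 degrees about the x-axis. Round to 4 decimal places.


x' = 5
y' = -8*cos(240) - -15*sin(240) = -8.9904
z' = -8*sin(240) + -15*cos(240) = 14.4282

(5, -8.9904, 14.4282)


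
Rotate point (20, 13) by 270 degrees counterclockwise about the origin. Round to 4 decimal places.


x' = 20*cos(270) - 13*sin(270) = 13
y' = 20*sin(270) + 13*cos(270) = -20

(13, -20)


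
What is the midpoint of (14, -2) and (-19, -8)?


Midpoint = ((14+-19)/2, (-2+-8)/2) = (-2.5, -5)

(-2.5, -5)


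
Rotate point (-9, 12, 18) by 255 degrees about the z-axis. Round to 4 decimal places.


x' = -9*cos(255) - 12*sin(255) = 13.9205
y' = -9*sin(255) + 12*cos(255) = 5.5875
z' = 18

(13.9205, 5.5875, 18)


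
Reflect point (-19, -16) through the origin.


Reflection through origin: (x, y) -> (-x, -y)
(-19, -16) -> (19, 16)

(19, 16)


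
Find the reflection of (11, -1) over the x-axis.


Reflection across x-axis: (x, y) -> (x, -y)
(11, -1) -> (11, 1)

(11, 1)


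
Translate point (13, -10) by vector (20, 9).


Translation: (x+dx, y+dy) = (13+20, -10+9) = (33, -1)

(33, -1)


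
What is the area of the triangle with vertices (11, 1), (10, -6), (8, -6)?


Area = |x1(y2-y3) + x2(y3-y1) + x3(y1-y2)| / 2
= |11*(-6--6) + 10*(-6-1) + 8*(1--6)| / 2
= 7

7


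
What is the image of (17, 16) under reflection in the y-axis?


Reflection across y-axis: (x, y) -> (-x, y)
(17, 16) -> (-17, 16)

(-17, 16)


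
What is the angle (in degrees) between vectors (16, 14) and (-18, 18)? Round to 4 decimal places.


dot = 16*-18 + 14*18 = -36
|u| = 21.2603, |v| = 25.4558
cos(angle) = -0.0665
angle = 93.8141 degrees

93.8141 degrees


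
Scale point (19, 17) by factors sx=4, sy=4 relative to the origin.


Scaling: (x*sx, y*sy) = (19*4, 17*4) = (76, 68)

(76, 68)


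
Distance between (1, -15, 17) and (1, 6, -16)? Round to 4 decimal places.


d = sqrt((1-1)^2 + (6--15)^2 + (-16-17)^2) = 39.1152

39.1152


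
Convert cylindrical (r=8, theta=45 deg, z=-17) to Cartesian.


x = 8 * cos(45) = 5.6569
y = 8 * sin(45) = 5.6569
z = -17

(5.6569, 5.6569, -17)


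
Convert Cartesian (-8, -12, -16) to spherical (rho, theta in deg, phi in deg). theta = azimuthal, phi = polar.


rho = sqrt((-8)^2 + (-12)^2 + (-16)^2) = 21.5407
theta = atan2(-12, -8) = 236.3099 deg
phi = acos(-16/21.5407) = 137.9689 deg

rho = 21.5407, theta = 236.3099 deg, phi = 137.9689 deg


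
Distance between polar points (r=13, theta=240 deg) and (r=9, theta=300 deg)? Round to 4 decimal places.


d = sqrt(r1^2 + r2^2 - 2*r1*r2*cos(t2-t1))
d = sqrt(13^2 + 9^2 - 2*13*9*cos(300-240)) = 11.5326

11.5326


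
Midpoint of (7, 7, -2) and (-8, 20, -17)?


Midpoint = ((7+-8)/2, (7+20)/2, (-2+-17)/2) = (-0.5, 13.5, -9.5)

(-0.5, 13.5, -9.5)


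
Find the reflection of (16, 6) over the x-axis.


Reflection across x-axis: (x, y) -> (x, -y)
(16, 6) -> (16, -6)

(16, -6)


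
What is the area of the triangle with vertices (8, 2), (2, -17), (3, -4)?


Area = |x1(y2-y3) + x2(y3-y1) + x3(y1-y2)| / 2
= |8*(-17--4) + 2*(-4-2) + 3*(2--17)| / 2
= 29.5

29.5


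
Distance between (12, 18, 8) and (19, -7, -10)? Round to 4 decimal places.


d = sqrt((19-12)^2 + (-7-18)^2 + (-10-8)^2) = 31.5911

31.5911


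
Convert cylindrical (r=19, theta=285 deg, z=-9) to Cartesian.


x = 19 * cos(285) = 4.9176
y = 19 * sin(285) = -18.3526
z = -9

(4.9176, -18.3526, -9)


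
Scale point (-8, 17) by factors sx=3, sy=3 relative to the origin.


Scaling: (x*sx, y*sy) = (-8*3, 17*3) = (-24, 51)

(-24, 51)


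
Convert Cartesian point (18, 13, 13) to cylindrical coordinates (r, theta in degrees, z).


r = sqrt(18^2 + 13^2) = 22.2036
theta = atan2(13, 18) = 35.8377 deg
z = 13

r = 22.2036, theta = 35.8377 deg, z = 13


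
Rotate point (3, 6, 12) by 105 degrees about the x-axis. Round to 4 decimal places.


x' = 3
y' = 6*cos(105) - 12*sin(105) = -13.144
z' = 6*sin(105) + 12*cos(105) = 2.6897

(3, -13.144, 2.6897)


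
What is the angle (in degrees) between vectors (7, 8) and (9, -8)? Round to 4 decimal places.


dot = 7*9 + 8*-8 = -1
|u| = 10.6301, |v| = 12.0416
cos(angle) = -0.0078
angle = 90.4476 degrees

90.4476 degrees


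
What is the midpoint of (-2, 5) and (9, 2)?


Midpoint = ((-2+9)/2, (5+2)/2) = (3.5, 3.5)

(3.5, 3.5)


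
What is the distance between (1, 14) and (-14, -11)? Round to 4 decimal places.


d = sqrt((-14-1)^2 + (-11-14)^2) = 29.1548

29.1548


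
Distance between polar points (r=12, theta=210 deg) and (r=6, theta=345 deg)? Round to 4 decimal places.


d = sqrt(r1^2 + r2^2 - 2*r1*r2*cos(t2-t1))
d = sqrt(12^2 + 6^2 - 2*12*6*cos(345-210)) = 16.7876

16.7876


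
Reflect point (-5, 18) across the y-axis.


Reflection across y-axis: (x, y) -> (-x, y)
(-5, 18) -> (5, 18)

(5, 18)


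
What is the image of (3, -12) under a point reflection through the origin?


Reflection through origin: (x, y) -> (-x, -y)
(3, -12) -> (-3, 12)

(-3, 12)


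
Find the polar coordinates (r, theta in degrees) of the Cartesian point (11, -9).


r = sqrt(11^2 + (-9)^2) = 14.2127
theta = atan2(-9, 11) = 320.7106 degrees

r = 14.2127, theta = 320.7106 degrees


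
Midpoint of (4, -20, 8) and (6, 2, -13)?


Midpoint = ((4+6)/2, (-20+2)/2, (8+-13)/2) = (5, -9, -2.5)

(5, -9, -2.5)


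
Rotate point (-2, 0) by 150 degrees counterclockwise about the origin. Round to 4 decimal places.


x' = -2*cos(150) - 0*sin(150) = 1.7321
y' = -2*sin(150) + 0*cos(150) = -1

(1.7321, -1)


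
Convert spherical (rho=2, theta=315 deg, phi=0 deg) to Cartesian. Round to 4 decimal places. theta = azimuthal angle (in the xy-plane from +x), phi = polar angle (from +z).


x = 2 * sin(0) * cos(315) = 0
y = 2 * sin(0) * sin(315) = 0
z = 2 * cos(0) = 2

(0, 0, 2)


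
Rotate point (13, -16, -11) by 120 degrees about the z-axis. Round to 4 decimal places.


x' = 13*cos(120) - -16*sin(120) = 7.3564
y' = 13*sin(120) + -16*cos(120) = 19.2583
z' = -11

(7.3564, 19.2583, -11)


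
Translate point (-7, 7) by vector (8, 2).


Translation: (x+dx, y+dy) = (-7+8, 7+2) = (1, 9)

(1, 9)


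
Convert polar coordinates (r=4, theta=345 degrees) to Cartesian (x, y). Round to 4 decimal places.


x = 4 * cos(345) = 3.8637
y = 4 * sin(345) = -1.0353

(3.8637, -1.0353)


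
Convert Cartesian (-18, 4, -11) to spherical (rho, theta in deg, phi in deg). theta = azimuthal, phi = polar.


rho = sqrt((-18)^2 + 4^2 + (-11)^2) = 21.4709
theta = atan2(4, -18) = 167.4712 deg
phi = acos(-11/21.4709) = 120.8186 deg

rho = 21.4709, theta = 167.4712 deg, phi = 120.8186 deg


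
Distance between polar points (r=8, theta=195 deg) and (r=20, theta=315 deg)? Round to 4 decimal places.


d = sqrt(r1^2 + r2^2 - 2*r1*r2*cos(t2-t1))
d = sqrt(8^2 + 20^2 - 2*8*20*cos(315-195)) = 24.98

24.98


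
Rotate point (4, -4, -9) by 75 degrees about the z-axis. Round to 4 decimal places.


x' = 4*cos(75) - -4*sin(75) = 4.899
y' = 4*sin(75) + -4*cos(75) = 2.8284
z' = -9

(4.899, 2.8284, -9)


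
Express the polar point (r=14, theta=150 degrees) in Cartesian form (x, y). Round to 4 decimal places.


x = 14 * cos(150) = -12.1244
y = 14 * sin(150) = 7

(-12.1244, 7)


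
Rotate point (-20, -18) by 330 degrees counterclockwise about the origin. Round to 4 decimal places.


x' = -20*cos(330) - -18*sin(330) = -26.3205
y' = -20*sin(330) + -18*cos(330) = -5.5885

(-26.3205, -5.5885)


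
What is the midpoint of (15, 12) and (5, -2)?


Midpoint = ((15+5)/2, (12+-2)/2) = (10, 5)

(10, 5)


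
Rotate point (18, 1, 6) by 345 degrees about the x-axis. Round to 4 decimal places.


x' = 18
y' = 1*cos(345) - 6*sin(345) = 2.5188
z' = 1*sin(345) + 6*cos(345) = 5.5367

(18, 2.5188, 5.5367)


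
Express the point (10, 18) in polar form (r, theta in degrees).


r = sqrt(10^2 + 18^2) = 20.5913
theta = atan2(18, 10) = 60.9454 degrees

r = 20.5913, theta = 60.9454 degrees


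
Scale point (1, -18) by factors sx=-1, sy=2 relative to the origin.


Scaling: (x*sx, y*sy) = (1*-1, -18*2) = (-1, -36)

(-1, -36)


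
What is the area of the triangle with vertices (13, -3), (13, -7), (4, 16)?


Area = |x1(y2-y3) + x2(y3-y1) + x3(y1-y2)| / 2
= |13*(-7-16) + 13*(16--3) + 4*(-3--7)| / 2
= 18

18


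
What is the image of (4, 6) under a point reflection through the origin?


Reflection through origin: (x, y) -> (-x, -y)
(4, 6) -> (-4, -6)

(-4, -6)


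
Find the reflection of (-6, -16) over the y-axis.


Reflection across y-axis: (x, y) -> (-x, y)
(-6, -16) -> (6, -16)

(6, -16)


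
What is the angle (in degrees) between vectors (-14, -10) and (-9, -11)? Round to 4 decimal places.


dot = -14*-9 + -10*-11 = 236
|u| = 17.2047, |v| = 14.2127
cos(angle) = 0.9651
angle = 15.1729 degrees

15.1729 degrees


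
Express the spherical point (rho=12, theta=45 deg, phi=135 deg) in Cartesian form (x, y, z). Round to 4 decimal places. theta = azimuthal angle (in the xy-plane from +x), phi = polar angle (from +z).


x = 12 * sin(135) * cos(45) = 6
y = 12 * sin(135) * sin(45) = 6
z = 12 * cos(135) = -8.4853

(6, 6, -8.4853)


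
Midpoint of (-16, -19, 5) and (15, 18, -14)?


Midpoint = ((-16+15)/2, (-19+18)/2, (5+-14)/2) = (-0.5, -0.5, -4.5)

(-0.5, -0.5, -4.5)


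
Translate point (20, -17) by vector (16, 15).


Translation: (x+dx, y+dy) = (20+16, -17+15) = (36, -2)

(36, -2)


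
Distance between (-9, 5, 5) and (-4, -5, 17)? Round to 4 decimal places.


d = sqrt((-4--9)^2 + (-5-5)^2 + (17-5)^2) = 16.4012

16.4012


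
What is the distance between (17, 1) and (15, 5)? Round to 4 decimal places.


d = sqrt((15-17)^2 + (5-1)^2) = 4.4721

4.4721


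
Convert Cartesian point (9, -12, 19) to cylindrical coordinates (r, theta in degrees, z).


r = sqrt(9^2 + (-12)^2) = 15
theta = atan2(-12, 9) = 306.8699 deg
z = 19

r = 15, theta = 306.8699 deg, z = 19


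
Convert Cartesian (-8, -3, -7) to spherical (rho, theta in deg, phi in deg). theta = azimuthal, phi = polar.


rho = sqrt((-8)^2 + (-3)^2 + (-7)^2) = 11.0454
theta = atan2(-3, -8) = 200.556 deg
phi = acos(-7/11.0454) = 129.3274 deg

rho = 11.0454, theta = 200.556 deg, phi = 129.3274 deg


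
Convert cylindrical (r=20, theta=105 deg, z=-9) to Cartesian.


x = 20 * cos(105) = -5.1764
y = 20 * sin(105) = 19.3185
z = -9

(-5.1764, 19.3185, -9)


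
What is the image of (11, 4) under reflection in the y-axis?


Reflection across y-axis: (x, y) -> (-x, y)
(11, 4) -> (-11, 4)

(-11, 4)


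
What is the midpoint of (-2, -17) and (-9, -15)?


Midpoint = ((-2+-9)/2, (-17+-15)/2) = (-5.5, -16)

(-5.5, -16)


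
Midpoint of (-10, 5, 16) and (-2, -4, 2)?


Midpoint = ((-10+-2)/2, (5+-4)/2, (16+2)/2) = (-6, 0.5, 9)

(-6, 0.5, 9)


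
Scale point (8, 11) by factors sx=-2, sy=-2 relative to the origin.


Scaling: (x*sx, y*sy) = (8*-2, 11*-2) = (-16, -22)

(-16, -22)


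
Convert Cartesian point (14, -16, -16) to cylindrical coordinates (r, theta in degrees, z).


r = sqrt(14^2 + (-16)^2) = 21.2603
theta = atan2(-16, 14) = 311.1859 deg
z = -16

r = 21.2603, theta = 311.1859 deg, z = -16


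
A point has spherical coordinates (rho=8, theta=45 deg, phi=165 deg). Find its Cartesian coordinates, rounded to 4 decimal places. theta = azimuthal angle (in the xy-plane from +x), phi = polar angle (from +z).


x = 8 * sin(165) * cos(45) = 1.4641
y = 8 * sin(165) * sin(45) = 1.4641
z = 8 * cos(165) = -7.7274

(1.4641, 1.4641, -7.7274)


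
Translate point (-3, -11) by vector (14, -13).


Translation: (x+dx, y+dy) = (-3+14, -11+-13) = (11, -24)

(11, -24)


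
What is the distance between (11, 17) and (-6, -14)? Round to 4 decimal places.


d = sqrt((-6-11)^2 + (-14-17)^2) = 35.3553

35.3553


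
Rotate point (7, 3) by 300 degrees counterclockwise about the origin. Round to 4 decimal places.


x' = 7*cos(300) - 3*sin(300) = 6.0981
y' = 7*sin(300) + 3*cos(300) = -4.5622

(6.0981, -4.5622)


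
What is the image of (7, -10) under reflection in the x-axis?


Reflection across x-axis: (x, y) -> (x, -y)
(7, -10) -> (7, 10)

(7, 10)


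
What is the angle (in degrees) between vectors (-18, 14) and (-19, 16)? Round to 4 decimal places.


dot = -18*-19 + 14*16 = 566
|u| = 22.8035, |v| = 24.8395
cos(angle) = 0.9992
angle = 2.2259 degrees

2.2259 degrees


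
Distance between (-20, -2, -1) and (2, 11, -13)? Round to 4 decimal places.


d = sqrt((2--20)^2 + (11--2)^2 + (-13--1)^2) = 28.2312

28.2312


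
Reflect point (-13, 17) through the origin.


Reflection through origin: (x, y) -> (-x, -y)
(-13, 17) -> (13, -17)

(13, -17)


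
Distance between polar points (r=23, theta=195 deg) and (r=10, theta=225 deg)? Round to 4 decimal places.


d = sqrt(r1^2 + r2^2 - 2*r1*r2*cos(t2-t1))
d = sqrt(23^2 + 10^2 - 2*23*10*cos(225-195)) = 15.1865

15.1865


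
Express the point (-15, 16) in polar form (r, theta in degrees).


r = sqrt((-15)^2 + 16^2) = 21.9317
theta = atan2(16, -15) = 133.1524 degrees

r = 21.9317, theta = 133.1524 degrees


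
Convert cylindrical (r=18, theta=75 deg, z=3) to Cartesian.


x = 18 * cos(75) = 4.6587
y = 18 * sin(75) = 17.3867
z = 3

(4.6587, 17.3867, 3)


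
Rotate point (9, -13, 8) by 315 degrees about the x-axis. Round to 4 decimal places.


x' = 9
y' = -13*cos(315) - 8*sin(315) = -3.5355
z' = -13*sin(315) + 8*cos(315) = 14.8492

(9, -3.5355, 14.8492)


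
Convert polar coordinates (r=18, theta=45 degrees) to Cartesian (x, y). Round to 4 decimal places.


x = 18 * cos(45) = 12.7279
y = 18 * sin(45) = 12.7279

(12.7279, 12.7279)


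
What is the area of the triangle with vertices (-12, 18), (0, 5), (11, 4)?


Area = |x1(y2-y3) + x2(y3-y1) + x3(y1-y2)| / 2
= |-12*(5-4) + 0*(4-18) + 11*(18-5)| / 2
= 65.5

65.5


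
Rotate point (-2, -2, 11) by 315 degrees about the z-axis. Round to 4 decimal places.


x' = -2*cos(315) - -2*sin(315) = -2.8284
y' = -2*sin(315) + -2*cos(315) = 0
z' = 11

(-2.8284, 0, 11)


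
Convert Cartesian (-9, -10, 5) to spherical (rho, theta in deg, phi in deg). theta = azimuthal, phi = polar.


rho = sqrt((-9)^2 + (-10)^2 + 5^2) = 14.3527
theta = atan2(-10, -9) = 228.0128 deg
phi = acos(5/14.3527) = 69.6126 deg

rho = 14.3527, theta = 228.0128 deg, phi = 69.6126 deg


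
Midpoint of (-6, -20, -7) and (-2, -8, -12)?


Midpoint = ((-6+-2)/2, (-20+-8)/2, (-7+-12)/2) = (-4, -14, -9.5)

(-4, -14, -9.5)


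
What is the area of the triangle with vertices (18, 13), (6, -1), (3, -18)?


Area = |x1(y2-y3) + x2(y3-y1) + x3(y1-y2)| / 2
= |18*(-1--18) + 6*(-18-13) + 3*(13--1)| / 2
= 81

81


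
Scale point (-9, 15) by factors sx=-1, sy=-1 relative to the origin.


Scaling: (x*sx, y*sy) = (-9*-1, 15*-1) = (9, -15)

(9, -15)


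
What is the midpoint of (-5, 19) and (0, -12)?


Midpoint = ((-5+0)/2, (19+-12)/2) = (-2.5, 3.5)

(-2.5, 3.5)


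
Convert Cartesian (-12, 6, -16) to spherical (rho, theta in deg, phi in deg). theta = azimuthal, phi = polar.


rho = sqrt((-12)^2 + 6^2 + (-16)^2) = 20.8806
theta = atan2(6, -12) = 153.4349 deg
phi = acos(-16/20.8806) = 140.0193 deg

rho = 20.8806, theta = 153.4349 deg, phi = 140.0193 deg


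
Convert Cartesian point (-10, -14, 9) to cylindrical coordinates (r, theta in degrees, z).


r = sqrt((-10)^2 + (-14)^2) = 17.2047
theta = atan2(-14, -10) = 234.4623 deg
z = 9

r = 17.2047, theta = 234.4623 deg, z = 9


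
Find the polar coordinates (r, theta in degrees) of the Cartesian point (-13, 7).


r = sqrt((-13)^2 + 7^2) = 14.7648
theta = atan2(7, -13) = 151.6992 degrees

r = 14.7648, theta = 151.6992 degrees


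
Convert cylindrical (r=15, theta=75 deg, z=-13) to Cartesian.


x = 15 * cos(75) = 3.8823
y = 15 * sin(75) = 14.4889
z = -13

(3.8823, 14.4889, -13)


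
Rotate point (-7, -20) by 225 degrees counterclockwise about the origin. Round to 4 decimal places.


x' = -7*cos(225) - -20*sin(225) = -9.1924
y' = -7*sin(225) + -20*cos(225) = 19.0919

(-9.1924, 19.0919)


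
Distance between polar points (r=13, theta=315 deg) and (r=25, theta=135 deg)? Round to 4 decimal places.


d = sqrt(r1^2 + r2^2 - 2*r1*r2*cos(t2-t1))
d = sqrt(13^2 + 25^2 - 2*13*25*cos(135-315)) = 38

38


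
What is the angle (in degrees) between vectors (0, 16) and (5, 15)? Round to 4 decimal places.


dot = 0*5 + 16*15 = 240
|u| = 16, |v| = 15.8114
cos(angle) = 0.9487
angle = 18.4349 degrees

18.4349 degrees


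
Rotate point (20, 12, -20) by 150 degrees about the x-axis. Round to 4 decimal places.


x' = 20
y' = 12*cos(150) - -20*sin(150) = -0.3923
z' = 12*sin(150) + -20*cos(150) = 23.3205

(20, -0.3923, 23.3205)


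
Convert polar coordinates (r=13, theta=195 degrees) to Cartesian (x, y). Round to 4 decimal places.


x = 13 * cos(195) = -12.557
y = 13 * sin(195) = -3.3646

(-12.557, -3.3646)


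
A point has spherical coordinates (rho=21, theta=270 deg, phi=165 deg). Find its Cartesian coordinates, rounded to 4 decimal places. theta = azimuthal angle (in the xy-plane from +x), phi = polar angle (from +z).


x = 21 * sin(165) * cos(270) = 0
y = 21 * sin(165) * sin(270) = -5.4352
z = 21 * cos(165) = -20.2844

(0, -5.4352, -20.2844)


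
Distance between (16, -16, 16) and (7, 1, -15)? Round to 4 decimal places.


d = sqrt((7-16)^2 + (1--16)^2 + (-15-16)^2) = 36.4829

36.4829


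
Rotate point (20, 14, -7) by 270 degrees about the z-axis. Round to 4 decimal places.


x' = 20*cos(270) - 14*sin(270) = 14
y' = 20*sin(270) + 14*cos(270) = -20
z' = -7

(14, -20, -7)


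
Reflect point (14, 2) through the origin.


Reflection through origin: (x, y) -> (-x, -y)
(14, 2) -> (-14, -2)

(-14, -2)


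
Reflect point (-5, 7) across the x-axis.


Reflection across x-axis: (x, y) -> (x, -y)
(-5, 7) -> (-5, -7)

(-5, -7)


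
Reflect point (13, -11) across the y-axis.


Reflection across y-axis: (x, y) -> (-x, y)
(13, -11) -> (-13, -11)

(-13, -11)


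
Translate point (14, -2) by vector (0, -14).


Translation: (x+dx, y+dy) = (14+0, -2+-14) = (14, -16)

(14, -16)


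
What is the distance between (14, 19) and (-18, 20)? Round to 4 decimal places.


d = sqrt((-18-14)^2 + (20-19)^2) = 32.0156

32.0156


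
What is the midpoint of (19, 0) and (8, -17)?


Midpoint = ((19+8)/2, (0+-17)/2) = (13.5, -8.5)

(13.5, -8.5)


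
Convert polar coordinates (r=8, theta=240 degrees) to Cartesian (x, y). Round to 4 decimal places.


x = 8 * cos(240) = -4
y = 8 * sin(240) = -6.9282

(-4, -6.9282)


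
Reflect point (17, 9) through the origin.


Reflection through origin: (x, y) -> (-x, -y)
(17, 9) -> (-17, -9)

(-17, -9)


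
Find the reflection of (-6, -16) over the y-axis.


Reflection across y-axis: (x, y) -> (-x, y)
(-6, -16) -> (6, -16)

(6, -16)


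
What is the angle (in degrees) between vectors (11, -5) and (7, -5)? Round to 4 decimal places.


dot = 11*7 + -5*-5 = 102
|u| = 12.083, |v| = 8.6023
cos(angle) = 0.9813
angle = 11.0937 degrees

11.0937 degrees


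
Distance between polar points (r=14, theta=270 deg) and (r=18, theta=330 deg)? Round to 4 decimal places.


d = sqrt(r1^2 + r2^2 - 2*r1*r2*cos(t2-t1))
d = sqrt(14^2 + 18^2 - 2*14*18*cos(330-270)) = 16.3707

16.3707
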